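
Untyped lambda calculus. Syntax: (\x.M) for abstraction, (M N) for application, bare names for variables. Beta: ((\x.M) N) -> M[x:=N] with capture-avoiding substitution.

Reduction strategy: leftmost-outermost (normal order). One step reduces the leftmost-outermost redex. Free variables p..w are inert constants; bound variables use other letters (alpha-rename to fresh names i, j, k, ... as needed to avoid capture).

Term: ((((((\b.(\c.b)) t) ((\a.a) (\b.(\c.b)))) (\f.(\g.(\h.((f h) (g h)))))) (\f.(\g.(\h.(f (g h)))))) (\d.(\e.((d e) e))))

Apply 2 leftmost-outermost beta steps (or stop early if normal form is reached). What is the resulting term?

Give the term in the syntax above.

Answer: (((t (\f.(\g.(\h.((f h) (g h)))))) (\f.(\g.(\h.(f (g h)))))) (\d.(\e.((d e) e))))

Derivation:
Step 0: ((((((\b.(\c.b)) t) ((\a.a) (\b.(\c.b)))) (\f.(\g.(\h.((f h) (g h)))))) (\f.(\g.(\h.(f (g h)))))) (\d.(\e.((d e) e))))
Step 1: (((((\c.t) ((\a.a) (\b.(\c.b)))) (\f.(\g.(\h.((f h) (g h)))))) (\f.(\g.(\h.(f (g h)))))) (\d.(\e.((d e) e))))
Step 2: (((t (\f.(\g.(\h.((f h) (g h)))))) (\f.(\g.(\h.(f (g h)))))) (\d.(\e.((d e) e))))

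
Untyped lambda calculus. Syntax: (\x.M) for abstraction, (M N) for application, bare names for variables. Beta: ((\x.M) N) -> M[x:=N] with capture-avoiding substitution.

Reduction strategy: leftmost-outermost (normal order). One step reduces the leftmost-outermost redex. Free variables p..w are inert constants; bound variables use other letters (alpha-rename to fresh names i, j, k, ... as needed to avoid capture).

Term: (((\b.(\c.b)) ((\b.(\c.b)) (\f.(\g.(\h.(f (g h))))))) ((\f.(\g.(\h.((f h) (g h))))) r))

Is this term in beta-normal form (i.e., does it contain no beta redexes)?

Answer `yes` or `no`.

Answer: no

Derivation:
Term: (((\b.(\c.b)) ((\b.(\c.b)) (\f.(\g.(\h.(f (g h))))))) ((\f.(\g.(\h.((f h) (g h))))) r))
Found 3 beta redex(es).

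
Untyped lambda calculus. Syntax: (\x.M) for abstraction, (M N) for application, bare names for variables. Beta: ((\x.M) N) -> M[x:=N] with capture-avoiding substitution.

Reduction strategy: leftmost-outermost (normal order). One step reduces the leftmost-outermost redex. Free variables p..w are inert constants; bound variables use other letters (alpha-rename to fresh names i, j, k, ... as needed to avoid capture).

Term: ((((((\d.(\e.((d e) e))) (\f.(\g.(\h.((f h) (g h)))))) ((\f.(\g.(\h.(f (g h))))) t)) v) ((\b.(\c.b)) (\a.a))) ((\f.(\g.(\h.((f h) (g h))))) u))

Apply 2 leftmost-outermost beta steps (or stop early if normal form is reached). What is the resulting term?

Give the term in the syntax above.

Step 0: ((((((\d.(\e.((d e) e))) (\f.(\g.(\h.((f h) (g h)))))) ((\f.(\g.(\h.(f (g h))))) t)) v) ((\b.(\c.b)) (\a.a))) ((\f.(\g.(\h.((f h) (g h))))) u))
Step 1: (((((\e.(((\f.(\g.(\h.((f h) (g h))))) e) e)) ((\f.(\g.(\h.(f (g h))))) t)) v) ((\b.(\c.b)) (\a.a))) ((\f.(\g.(\h.((f h) (g h))))) u))
Step 2: ((((((\f.(\g.(\h.((f h) (g h))))) ((\f.(\g.(\h.(f (g h))))) t)) ((\f.(\g.(\h.(f (g h))))) t)) v) ((\b.(\c.b)) (\a.a))) ((\f.(\g.(\h.((f h) (g h))))) u))

Answer: ((((((\f.(\g.(\h.((f h) (g h))))) ((\f.(\g.(\h.(f (g h))))) t)) ((\f.(\g.(\h.(f (g h))))) t)) v) ((\b.(\c.b)) (\a.a))) ((\f.(\g.(\h.((f h) (g h))))) u))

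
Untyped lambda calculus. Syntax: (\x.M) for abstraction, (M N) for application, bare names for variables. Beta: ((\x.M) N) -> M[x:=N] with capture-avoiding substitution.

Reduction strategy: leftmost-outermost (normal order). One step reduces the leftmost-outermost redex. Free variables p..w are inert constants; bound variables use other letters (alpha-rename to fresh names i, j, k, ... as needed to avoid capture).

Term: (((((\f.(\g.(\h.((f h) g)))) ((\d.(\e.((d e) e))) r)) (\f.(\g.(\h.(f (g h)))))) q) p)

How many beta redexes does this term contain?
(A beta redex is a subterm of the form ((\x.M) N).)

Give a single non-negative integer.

Answer: 2

Derivation:
Term: (((((\f.(\g.(\h.((f h) g)))) ((\d.(\e.((d e) e))) r)) (\f.(\g.(\h.(f (g h)))))) q) p)
  Redex: ((\f.(\g.(\h.((f h) g)))) ((\d.(\e.((d e) e))) r))
  Redex: ((\d.(\e.((d e) e))) r)
Total redexes: 2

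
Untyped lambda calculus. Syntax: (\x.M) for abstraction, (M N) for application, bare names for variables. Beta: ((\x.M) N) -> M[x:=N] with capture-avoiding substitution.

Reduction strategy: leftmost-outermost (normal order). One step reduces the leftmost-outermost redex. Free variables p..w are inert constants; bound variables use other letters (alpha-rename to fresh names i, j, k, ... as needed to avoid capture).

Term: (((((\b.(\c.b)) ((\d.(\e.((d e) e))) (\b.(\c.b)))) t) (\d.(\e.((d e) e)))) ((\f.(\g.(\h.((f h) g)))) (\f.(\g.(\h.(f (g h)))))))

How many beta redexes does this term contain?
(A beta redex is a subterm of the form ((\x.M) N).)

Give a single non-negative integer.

Answer: 3

Derivation:
Term: (((((\b.(\c.b)) ((\d.(\e.((d e) e))) (\b.(\c.b)))) t) (\d.(\e.((d e) e)))) ((\f.(\g.(\h.((f h) g)))) (\f.(\g.(\h.(f (g h)))))))
  Redex: ((\b.(\c.b)) ((\d.(\e.((d e) e))) (\b.(\c.b))))
  Redex: ((\d.(\e.((d e) e))) (\b.(\c.b)))
  Redex: ((\f.(\g.(\h.((f h) g)))) (\f.(\g.(\h.(f (g h))))))
Total redexes: 3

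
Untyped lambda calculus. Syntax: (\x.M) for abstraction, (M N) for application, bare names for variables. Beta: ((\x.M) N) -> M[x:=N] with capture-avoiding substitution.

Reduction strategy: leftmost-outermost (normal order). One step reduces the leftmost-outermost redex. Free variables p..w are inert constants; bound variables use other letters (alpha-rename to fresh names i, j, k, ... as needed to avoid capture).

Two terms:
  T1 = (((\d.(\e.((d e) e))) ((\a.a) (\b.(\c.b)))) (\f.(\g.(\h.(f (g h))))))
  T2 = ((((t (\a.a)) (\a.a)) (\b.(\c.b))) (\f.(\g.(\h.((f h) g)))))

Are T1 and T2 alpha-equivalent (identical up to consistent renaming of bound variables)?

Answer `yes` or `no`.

Term 1: (((\d.(\e.((d e) e))) ((\a.a) (\b.(\c.b)))) (\f.(\g.(\h.(f (g h))))))
Term 2: ((((t (\a.a)) (\a.a)) (\b.(\c.b))) (\f.(\g.(\h.((f h) g)))))
Alpha-equivalence: compare structure up to binder renaming.
Result: False

Answer: no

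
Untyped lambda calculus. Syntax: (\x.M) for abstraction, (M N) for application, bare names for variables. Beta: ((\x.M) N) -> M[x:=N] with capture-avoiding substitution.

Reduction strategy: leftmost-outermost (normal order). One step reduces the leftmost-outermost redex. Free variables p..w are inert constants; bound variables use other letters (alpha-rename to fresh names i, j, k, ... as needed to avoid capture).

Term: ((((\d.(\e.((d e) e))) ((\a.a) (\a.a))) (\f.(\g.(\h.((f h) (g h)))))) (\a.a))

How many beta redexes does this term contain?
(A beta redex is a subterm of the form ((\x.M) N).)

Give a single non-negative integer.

Term: ((((\d.(\e.((d e) e))) ((\a.a) (\a.a))) (\f.(\g.(\h.((f h) (g h)))))) (\a.a))
  Redex: ((\d.(\e.((d e) e))) ((\a.a) (\a.a)))
  Redex: ((\a.a) (\a.a))
Total redexes: 2

Answer: 2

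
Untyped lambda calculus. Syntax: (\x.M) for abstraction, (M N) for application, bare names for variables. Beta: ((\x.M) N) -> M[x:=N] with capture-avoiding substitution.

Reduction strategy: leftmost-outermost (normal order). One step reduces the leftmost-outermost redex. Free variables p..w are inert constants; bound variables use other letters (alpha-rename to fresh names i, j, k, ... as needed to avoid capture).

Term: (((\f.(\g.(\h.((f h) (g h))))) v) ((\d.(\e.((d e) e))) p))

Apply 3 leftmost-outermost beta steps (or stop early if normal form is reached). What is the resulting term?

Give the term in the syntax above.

Step 0: (((\f.(\g.(\h.((f h) (g h))))) v) ((\d.(\e.((d e) e))) p))
Step 1: ((\g.(\h.((v h) (g h)))) ((\d.(\e.((d e) e))) p))
Step 2: (\h.((v h) (((\d.(\e.((d e) e))) p) h)))
Step 3: (\h.((v h) ((\e.((p e) e)) h)))

Answer: (\h.((v h) ((\e.((p e) e)) h)))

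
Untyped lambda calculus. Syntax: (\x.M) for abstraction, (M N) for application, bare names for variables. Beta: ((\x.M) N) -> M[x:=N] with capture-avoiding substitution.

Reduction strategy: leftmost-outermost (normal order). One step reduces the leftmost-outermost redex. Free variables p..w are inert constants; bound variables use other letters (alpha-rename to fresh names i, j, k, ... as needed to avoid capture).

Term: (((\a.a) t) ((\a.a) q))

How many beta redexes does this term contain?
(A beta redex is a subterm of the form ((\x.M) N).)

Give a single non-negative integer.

Term: (((\a.a) t) ((\a.a) q))
  Redex: ((\a.a) t)
  Redex: ((\a.a) q)
Total redexes: 2

Answer: 2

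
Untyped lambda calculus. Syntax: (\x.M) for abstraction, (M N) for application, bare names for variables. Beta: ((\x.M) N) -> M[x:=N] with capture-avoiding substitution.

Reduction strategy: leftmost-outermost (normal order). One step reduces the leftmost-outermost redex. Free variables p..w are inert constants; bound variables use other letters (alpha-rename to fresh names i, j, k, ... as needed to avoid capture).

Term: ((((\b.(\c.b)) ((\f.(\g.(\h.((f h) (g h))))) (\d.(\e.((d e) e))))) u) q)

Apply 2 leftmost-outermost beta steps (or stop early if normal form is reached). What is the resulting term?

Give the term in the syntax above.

Step 0: ((((\b.(\c.b)) ((\f.(\g.(\h.((f h) (g h))))) (\d.(\e.((d e) e))))) u) q)
Step 1: (((\c.((\f.(\g.(\h.((f h) (g h))))) (\d.(\e.((d e) e))))) u) q)
Step 2: (((\f.(\g.(\h.((f h) (g h))))) (\d.(\e.((d e) e)))) q)

Answer: (((\f.(\g.(\h.((f h) (g h))))) (\d.(\e.((d e) e)))) q)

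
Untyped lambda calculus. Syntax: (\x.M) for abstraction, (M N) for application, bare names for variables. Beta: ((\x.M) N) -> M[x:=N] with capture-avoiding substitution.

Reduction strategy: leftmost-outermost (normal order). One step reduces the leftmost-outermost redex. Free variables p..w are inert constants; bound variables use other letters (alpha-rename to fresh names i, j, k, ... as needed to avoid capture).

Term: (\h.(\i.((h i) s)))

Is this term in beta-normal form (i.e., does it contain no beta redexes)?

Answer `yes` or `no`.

Term: (\h.(\i.((h i) s)))
No beta redexes found.

Answer: yes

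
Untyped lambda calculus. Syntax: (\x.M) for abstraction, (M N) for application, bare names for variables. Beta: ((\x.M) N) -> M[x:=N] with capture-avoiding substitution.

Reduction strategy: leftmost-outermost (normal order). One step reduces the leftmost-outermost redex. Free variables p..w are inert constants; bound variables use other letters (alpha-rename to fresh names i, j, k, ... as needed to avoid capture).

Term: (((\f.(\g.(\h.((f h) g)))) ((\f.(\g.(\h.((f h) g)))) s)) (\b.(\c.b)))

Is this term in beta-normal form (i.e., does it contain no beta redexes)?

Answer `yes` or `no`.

Term: (((\f.(\g.(\h.((f h) g)))) ((\f.(\g.(\h.((f h) g)))) s)) (\b.(\c.b)))
Found 2 beta redex(es).

Answer: no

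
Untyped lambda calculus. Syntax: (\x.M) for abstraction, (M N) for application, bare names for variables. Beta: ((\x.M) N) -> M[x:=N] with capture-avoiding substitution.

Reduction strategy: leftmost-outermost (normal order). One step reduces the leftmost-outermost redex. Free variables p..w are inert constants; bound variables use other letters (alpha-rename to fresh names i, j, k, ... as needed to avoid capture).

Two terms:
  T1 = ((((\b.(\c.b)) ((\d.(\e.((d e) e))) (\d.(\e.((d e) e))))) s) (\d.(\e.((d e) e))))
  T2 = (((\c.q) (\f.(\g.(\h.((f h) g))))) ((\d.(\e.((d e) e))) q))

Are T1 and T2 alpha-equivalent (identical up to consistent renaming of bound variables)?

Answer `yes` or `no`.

Term 1: ((((\b.(\c.b)) ((\d.(\e.((d e) e))) (\d.(\e.((d e) e))))) s) (\d.(\e.((d e) e))))
Term 2: (((\c.q) (\f.(\g.(\h.((f h) g))))) ((\d.(\e.((d e) e))) q))
Alpha-equivalence: compare structure up to binder renaming.
Result: False

Answer: no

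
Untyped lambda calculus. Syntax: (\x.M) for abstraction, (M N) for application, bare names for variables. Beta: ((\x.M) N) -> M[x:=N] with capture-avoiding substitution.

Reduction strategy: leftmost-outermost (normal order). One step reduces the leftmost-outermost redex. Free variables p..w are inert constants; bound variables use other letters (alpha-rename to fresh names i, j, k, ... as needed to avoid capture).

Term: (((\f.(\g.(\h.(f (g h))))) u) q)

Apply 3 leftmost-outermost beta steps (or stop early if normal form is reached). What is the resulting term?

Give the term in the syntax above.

Step 0: (((\f.(\g.(\h.(f (g h))))) u) q)
Step 1: ((\g.(\h.(u (g h)))) q)
Step 2: (\h.(u (q h)))
Step 3: (normal form reached)

Answer: (\h.(u (q h)))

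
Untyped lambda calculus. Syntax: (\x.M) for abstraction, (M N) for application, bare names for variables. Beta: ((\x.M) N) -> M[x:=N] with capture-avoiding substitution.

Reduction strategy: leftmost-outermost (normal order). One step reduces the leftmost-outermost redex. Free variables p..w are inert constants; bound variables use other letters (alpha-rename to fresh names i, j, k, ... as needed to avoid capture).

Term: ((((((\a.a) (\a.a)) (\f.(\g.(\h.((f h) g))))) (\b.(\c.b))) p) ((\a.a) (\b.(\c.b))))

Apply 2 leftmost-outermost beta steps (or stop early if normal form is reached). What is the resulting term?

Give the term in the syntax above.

Answer: ((((\f.(\g.(\h.((f h) g)))) (\b.(\c.b))) p) ((\a.a) (\b.(\c.b))))

Derivation:
Step 0: ((((((\a.a) (\a.a)) (\f.(\g.(\h.((f h) g))))) (\b.(\c.b))) p) ((\a.a) (\b.(\c.b))))
Step 1: (((((\a.a) (\f.(\g.(\h.((f h) g))))) (\b.(\c.b))) p) ((\a.a) (\b.(\c.b))))
Step 2: ((((\f.(\g.(\h.((f h) g)))) (\b.(\c.b))) p) ((\a.a) (\b.(\c.b))))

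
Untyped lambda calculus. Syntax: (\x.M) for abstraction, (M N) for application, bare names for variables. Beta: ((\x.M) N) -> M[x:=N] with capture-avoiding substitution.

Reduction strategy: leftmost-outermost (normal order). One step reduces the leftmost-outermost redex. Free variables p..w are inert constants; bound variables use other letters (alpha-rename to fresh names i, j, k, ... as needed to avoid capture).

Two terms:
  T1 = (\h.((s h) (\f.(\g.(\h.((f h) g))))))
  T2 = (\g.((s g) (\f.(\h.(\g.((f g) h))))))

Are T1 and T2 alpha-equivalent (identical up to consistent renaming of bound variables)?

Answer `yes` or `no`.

Answer: yes

Derivation:
Term 1: (\h.((s h) (\f.(\g.(\h.((f h) g))))))
Term 2: (\g.((s g) (\f.(\h.(\g.((f g) h))))))
Alpha-equivalence: compare structure up to binder renaming.
Result: True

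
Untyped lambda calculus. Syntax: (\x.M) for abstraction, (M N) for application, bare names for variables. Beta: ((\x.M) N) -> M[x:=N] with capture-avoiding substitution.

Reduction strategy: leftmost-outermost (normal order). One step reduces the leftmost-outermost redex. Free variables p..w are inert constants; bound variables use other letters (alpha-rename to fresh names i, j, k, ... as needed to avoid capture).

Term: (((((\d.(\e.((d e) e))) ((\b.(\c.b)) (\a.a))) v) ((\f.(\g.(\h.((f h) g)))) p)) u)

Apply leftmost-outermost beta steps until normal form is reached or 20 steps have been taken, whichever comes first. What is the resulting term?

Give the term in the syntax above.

Answer: ((v (\g.(\h.((p h) g)))) u)

Derivation:
Step 0: (((((\d.(\e.((d e) e))) ((\b.(\c.b)) (\a.a))) v) ((\f.(\g.(\h.((f h) g)))) p)) u)
Step 1: ((((\e.((((\b.(\c.b)) (\a.a)) e) e)) v) ((\f.(\g.(\h.((f h) g)))) p)) u)
Step 2: ((((((\b.(\c.b)) (\a.a)) v) v) ((\f.(\g.(\h.((f h) g)))) p)) u)
Step 3: (((((\c.(\a.a)) v) v) ((\f.(\g.(\h.((f h) g)))) p)) u)
Step 4: ((((\a.a) v) ((\f.(\g.(\h.((f h) g)))) p)) u)
Step 5: ((v ((\f.(\g.(\h.((f h) g)))) p)) u)
Step 6: ((v (\g.(\h.((p h) g)))) u)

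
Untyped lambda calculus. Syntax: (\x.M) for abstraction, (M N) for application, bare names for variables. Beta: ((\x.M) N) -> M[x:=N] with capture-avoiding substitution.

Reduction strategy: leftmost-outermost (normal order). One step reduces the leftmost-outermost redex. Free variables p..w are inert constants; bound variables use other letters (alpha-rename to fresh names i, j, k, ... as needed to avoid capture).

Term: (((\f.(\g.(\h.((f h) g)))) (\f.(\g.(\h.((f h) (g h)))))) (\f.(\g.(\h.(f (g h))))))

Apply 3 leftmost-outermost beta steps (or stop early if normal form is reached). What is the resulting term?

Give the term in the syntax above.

Answer: (\h.((\g.(\i.((h i) (g i)))) (\f.(\g.(\h.(f (g h)))))))

Derivation:
Step 0: (((\f.(\g.(\h.((f h) g)))) (\f.(\g.(\h.((f h) (g h)))))) (\f.(\g.(\h.(f (g h))))))
Step 1: ((\g.(\h.(((\f.(\g.(\h.((f h) (g h))))) h) g))) (\f.(\g.(\h.(f (g h))))))
Step 2: (\h.(((\f.(\g.(\h.((f h) (g h))))) h) (\f.(\g.(\h.(f (g h)))))))
Step 3: (\h.((\g.(\i.((h i) (g i)))) (\f.(\g.(\h.(f (g h)))))))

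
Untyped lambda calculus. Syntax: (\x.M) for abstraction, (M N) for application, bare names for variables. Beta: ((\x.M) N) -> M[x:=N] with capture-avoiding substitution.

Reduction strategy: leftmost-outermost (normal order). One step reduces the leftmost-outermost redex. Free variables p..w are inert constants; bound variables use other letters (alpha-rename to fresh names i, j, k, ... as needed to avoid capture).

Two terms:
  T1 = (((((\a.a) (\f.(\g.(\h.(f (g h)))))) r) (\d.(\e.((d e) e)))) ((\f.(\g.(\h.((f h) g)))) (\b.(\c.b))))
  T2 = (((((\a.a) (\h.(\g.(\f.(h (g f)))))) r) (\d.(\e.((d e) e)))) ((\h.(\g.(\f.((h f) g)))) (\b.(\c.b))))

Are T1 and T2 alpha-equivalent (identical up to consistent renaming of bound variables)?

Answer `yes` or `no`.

Answer: yes

Derivation:
Term 1: (((((\a.a) (\f.(\g.(\h.(f (g h)))))) r) (\d.(\e.((d e) e)))) ((\f.(\g.(\h.((f h) g)))) (\b.(\c.b))))
Term 2: (((((\a.a) (\h.(\g.(\f.(h (g f)))))) r) (\d.(\e.((d e) e)))) ((\h.(\g.(\f.((h f) g)))) (\b.(\c.b))))
Alpha-equivalence: compare structure up to binder renaming.
Result: True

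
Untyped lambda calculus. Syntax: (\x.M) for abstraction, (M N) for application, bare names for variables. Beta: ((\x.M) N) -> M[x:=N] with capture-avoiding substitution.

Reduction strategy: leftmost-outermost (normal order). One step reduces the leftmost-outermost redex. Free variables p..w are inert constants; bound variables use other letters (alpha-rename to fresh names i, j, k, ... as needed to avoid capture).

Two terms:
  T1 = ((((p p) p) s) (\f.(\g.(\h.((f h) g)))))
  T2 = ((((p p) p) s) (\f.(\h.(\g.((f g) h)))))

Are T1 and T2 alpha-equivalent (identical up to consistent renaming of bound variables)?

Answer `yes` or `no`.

Term 1: ((((p p) p) s) (\f.(\g.(\h.((f h) g)))))
Term 2: ((((p p) p) s) (\f.(\h.(\g.((f g) h)))))
Alpha-equivalence: compare structure up to binder renaming.
Result: True

Answer: yes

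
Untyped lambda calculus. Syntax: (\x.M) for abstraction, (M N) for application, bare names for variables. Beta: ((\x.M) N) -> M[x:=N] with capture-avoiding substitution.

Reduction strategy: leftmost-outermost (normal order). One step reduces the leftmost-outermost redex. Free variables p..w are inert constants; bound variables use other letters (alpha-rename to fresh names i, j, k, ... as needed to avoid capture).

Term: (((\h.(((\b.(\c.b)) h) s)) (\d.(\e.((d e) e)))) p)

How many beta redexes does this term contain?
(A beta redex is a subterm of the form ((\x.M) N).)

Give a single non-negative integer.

Term: (((\h.(((\b.(\c.b)) h) s)) (\d.(\e.((d e) e)))) p)
  Redex: ((\h.(((\b.(\c.b)) h) s)) (\d.(\e.((d e) e))))
  Redex: ((\b.(\c.b)) h)
Total redexes: 2

Answer: 2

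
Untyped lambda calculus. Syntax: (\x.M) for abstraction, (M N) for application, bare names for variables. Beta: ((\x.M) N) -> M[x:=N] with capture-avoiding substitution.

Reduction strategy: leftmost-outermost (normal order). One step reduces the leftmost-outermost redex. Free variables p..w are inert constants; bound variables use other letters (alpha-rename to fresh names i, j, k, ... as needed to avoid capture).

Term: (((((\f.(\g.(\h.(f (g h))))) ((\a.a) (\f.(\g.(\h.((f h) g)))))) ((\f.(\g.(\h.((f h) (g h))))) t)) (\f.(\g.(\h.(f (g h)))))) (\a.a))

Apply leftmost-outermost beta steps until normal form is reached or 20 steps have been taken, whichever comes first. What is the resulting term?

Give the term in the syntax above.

Answer: (\h.(((t h) (\g.(\i.(h (g i))))) (\a.a)))

Derivation:
Step 0: (((((\f.(\g.(\h.(f (g h))))) ((\a.a) (\f.(\g.(\h.((f h) g)))))) ((\f.(\g.(\h.((f h) (g h))))) t)) (\f.(\g.(\h.(f (g h)))))) (\a.a))
Step 1: ((((\g.(\h.(((\a.a) (\f.(\g.(\h.((f h) g))))) (g h)))) ((\f.(\g.(\h.((f h) (g h))))) t)) (\f.(\g.(\h.(f (g h)))))) (\a.a))
Step 2: (((\h.(((\a.a) (\f.(\g.(\h.((f h) g))))) (((\f.(\g.(\h.((f h) (g h))))) t) h))) (\f.(\g.(\h.(f (g h)))))) (\a.a))
Step 3: ((((\a.a) (\f.(\g.(\h.((f h) g))))) (((\f.(\g.(\h.((f h) (g h))))) t) (\f.(\g.(\h.(f (g h))))))) (\a.a))
Step 4: (((\f.(\g.(\h.((f h) g)))) (((\f.(\g.(\h.((f h) (g h))))) t) (\f.(\g.(\h.(f (g h))))))) (\a.a))
Step 5: ((\g.(\h.(((((\f.(\g.(\h.((f h) (g h))))) t) (\f.(\g.(\h.(f (g h)))))) h) g))) (\a.a))
Step 6: (\h.(((((\f.(\g.(\h.((f h) (g h))))) t) (\f.(\g.(\h.(f (g h)))))) h) (\a.a)))
Step 7: (\h.((((\g.(\h.((t h) (g h)))) (\f.(\g.(\h.(f (g h)))))) h) (\a.a)))
Step 8: (\h.(((\h.((t h) ((\f.(\g.(\h.(f (g h))))) h))) h) (\a.a)))
Step 9: (\h.(((t h) ((\f.(\g.(\h.(f (g h))))) h)) (\a.a)))
Step 10: (\h.(((t h) (\g.(\i.(h (g i))))) (\a.a)))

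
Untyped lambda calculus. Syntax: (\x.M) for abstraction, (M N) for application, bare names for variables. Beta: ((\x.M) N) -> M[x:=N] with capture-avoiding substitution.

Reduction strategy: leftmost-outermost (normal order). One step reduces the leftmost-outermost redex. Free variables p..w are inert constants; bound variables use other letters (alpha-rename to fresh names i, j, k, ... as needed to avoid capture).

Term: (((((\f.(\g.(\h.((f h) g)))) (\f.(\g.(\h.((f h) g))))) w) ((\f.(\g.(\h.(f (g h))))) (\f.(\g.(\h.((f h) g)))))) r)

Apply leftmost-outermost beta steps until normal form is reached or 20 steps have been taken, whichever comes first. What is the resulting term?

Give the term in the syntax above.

Answer: (\g.(\h.(((r w) h) g)))

Derivation:
Step 0: (((((\f.(\g.(\h.((f h) g)))) (\f.(\g.(\h.((f h) g))))) w) ((\f.(\g.(\h.(f (g h))))) (\f.(\g.(\h.((f h) g)))))) r)
Step 1: ((((\g.(\h.(((\f.(\g.(\h.((f h) g)))) h) g))) w) ((\f.(\g.(\h.(f (g h))))) (\f.(\g.(\h.((f h) g)))))) r)
Step 2: (((\h.(((\f.(\g.(\h.((f h) g)))) h) w)) ((\f.(\g.(\h.(f (g h))))) (\f.(\g.(\h.((f h) g)))))) r)
Step 3: ((((\f.(\g.(\h.((f h) g)))) ((\f.(\g.(\h.(f (g h))))) (\f.(\g.(\h.((f h) g)))))) w) r)
Step 4: (((\g.(\h.((((\f.(\g.(\h.(f (g h))))) (\f.(\g.(\h.((f h) g))))) h) g))) w) r)
Step 5: ((\h.((((\f.(\g.(\h.(f (g h))))) (\f.(\g.(\h.((f h) g))))) h) w)) r)
Step 6: ((((\f.(\g.(\h.(f (g h))))) (\f.(\g.(\h.((f h) g))))) r) w)
Step 7: (((\g.(\h.((\f.(\g.(\h.((f h) g)))) (g h)))) r) w)
Step 8: ((\h.((\f.(\g.(\h.((f h) g)))) (r h))) w)
Step 9: ((\f.(\g.(\h.((f h) g)))) (r w))
Step 10: (\g.(\h.(((r w) h) g)))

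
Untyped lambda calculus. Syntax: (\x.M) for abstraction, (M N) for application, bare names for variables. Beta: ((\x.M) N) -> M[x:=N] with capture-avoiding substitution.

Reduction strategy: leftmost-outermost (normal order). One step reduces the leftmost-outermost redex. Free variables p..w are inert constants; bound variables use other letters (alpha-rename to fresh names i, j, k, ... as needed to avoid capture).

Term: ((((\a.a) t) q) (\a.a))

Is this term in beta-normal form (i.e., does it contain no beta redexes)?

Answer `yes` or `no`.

Term: ((((\a.a) t) q) (\a.a))
Found 1 beta redex(es).

Answer: no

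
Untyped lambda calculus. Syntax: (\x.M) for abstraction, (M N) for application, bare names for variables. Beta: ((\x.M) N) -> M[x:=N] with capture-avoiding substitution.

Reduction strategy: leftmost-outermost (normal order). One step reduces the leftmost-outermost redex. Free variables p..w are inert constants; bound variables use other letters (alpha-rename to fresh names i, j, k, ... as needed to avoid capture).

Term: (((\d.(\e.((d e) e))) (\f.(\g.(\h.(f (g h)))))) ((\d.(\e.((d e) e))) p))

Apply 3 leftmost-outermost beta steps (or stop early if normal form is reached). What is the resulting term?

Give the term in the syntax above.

Step 0: (((\d.(\e.((d e) e))) (\f.(\g.(\h.(f (g h)))))) ((\d.(\e.((d e) e))) p))
Step 1: ((\e.(((\f.(\g.(\h.(f (g h))))) e) e)) ((\d.(\e.((d e) e))) p))
Step 2: (((\f.(\g.(\h.(f (g h))))) ((\d.(\e.((d e) e))) p)) ((\d.(\e.((d e) e))) p))
Step 3: ((\g.(\h.(((\d.(\e.((d e) e))) p) (g h)))) ((\d.(\e.((d e) e))) p))

Answer: ((\g.(\h.(((\d.(\e.((d e) e))) p) (g h)))) ((\d.(\e.((d e) e))) p))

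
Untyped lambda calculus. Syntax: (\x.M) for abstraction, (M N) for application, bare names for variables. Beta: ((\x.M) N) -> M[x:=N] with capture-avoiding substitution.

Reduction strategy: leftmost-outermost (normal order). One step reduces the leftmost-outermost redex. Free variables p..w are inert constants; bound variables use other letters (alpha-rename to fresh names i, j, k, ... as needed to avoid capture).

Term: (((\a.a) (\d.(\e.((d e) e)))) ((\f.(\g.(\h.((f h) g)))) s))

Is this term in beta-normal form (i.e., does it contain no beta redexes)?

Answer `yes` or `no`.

Term: (((\a.a) (\d.(\e.((d e) e)))) ((\f.(\g.(\h.((f h) g)))) s))
Found 2 beta redex(es).

Answer: no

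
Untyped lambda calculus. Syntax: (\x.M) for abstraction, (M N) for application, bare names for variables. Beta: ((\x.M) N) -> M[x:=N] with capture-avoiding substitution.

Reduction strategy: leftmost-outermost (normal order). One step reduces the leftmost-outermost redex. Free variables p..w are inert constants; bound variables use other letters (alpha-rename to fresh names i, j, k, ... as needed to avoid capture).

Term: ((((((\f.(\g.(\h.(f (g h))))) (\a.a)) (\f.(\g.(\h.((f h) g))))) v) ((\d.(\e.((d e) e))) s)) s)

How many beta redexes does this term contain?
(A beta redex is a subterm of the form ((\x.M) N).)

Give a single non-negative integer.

Term: ((((((\f.(\g.(\h.(f (g h))))) (\a.a)) (\f.(\g.(\h.((f h) g))))) v) ((\d.(\e.((d e) e))) s)) s)
  Redex: ((\f.(\g.(\h.(f (g h))))) (\a.a))
  Redex: ((\d.(\e.((d e) e))) s)
Total redexes: 2

Answer: 2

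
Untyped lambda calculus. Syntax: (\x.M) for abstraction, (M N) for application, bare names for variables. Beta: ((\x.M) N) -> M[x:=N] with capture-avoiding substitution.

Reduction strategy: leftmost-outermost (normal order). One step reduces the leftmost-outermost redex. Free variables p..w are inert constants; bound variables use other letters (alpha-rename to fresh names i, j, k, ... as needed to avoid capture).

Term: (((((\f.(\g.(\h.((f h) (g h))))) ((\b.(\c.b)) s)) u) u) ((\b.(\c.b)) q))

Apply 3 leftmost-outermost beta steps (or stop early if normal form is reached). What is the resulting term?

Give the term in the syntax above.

Step 0: (((((\f.(\g.(\h.((f h) (g h))))) ((\b.(\c.b)) s)) u) u) ((\b.(\c.b)) q))
Step 1: ((((\g.(\h.((((\b.(\c.b)) s) h) (g h)))) u) u) ((\b.(\c.b)) q))
Step 2: (((\h.((((\b.(\c.b)) s) h) (u h))) u) ((\b.(\c.b)) q))
Step 3: (((((\b.(\c.b)) s) u) (u u)) ((\b.(\c.b)) q))

Answer: (((((\b.(\c.b)) s) u) (u u)) ((\b.(\c.b)) q))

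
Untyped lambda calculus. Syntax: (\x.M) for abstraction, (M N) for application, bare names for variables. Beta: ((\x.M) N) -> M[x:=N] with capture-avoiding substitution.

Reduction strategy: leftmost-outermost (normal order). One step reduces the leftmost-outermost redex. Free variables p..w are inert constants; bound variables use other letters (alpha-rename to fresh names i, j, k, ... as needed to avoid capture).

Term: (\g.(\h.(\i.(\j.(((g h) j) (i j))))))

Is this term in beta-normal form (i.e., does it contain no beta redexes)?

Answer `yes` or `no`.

Term: (\g.(\h.(\i.(\j.(((g h) j) (i j))))))
No beta redexes found.

Answer: yes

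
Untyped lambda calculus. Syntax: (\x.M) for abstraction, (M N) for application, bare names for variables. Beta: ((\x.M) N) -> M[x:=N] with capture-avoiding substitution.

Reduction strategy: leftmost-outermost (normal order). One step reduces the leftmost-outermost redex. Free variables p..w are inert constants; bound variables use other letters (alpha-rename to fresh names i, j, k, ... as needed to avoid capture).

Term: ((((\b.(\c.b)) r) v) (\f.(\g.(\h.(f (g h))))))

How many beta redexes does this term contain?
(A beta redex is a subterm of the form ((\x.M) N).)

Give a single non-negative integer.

Term: ((((\b.(\c.b)) r) v) (\f.(\g.(\h.(f (g h))))))
  Redex: ((\b.(\c.b)) r)
Total redexes: 1

Answer: 1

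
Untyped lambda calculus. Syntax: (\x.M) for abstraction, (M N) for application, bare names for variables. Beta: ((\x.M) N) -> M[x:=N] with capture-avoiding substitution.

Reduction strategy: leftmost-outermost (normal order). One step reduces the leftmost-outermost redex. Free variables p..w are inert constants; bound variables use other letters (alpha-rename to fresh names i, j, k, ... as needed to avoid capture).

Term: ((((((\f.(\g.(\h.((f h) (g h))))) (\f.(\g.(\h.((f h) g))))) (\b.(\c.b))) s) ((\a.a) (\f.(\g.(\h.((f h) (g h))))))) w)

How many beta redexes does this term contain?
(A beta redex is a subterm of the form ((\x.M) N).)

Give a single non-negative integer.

Answer: 2

Derivation:
Term: ((((((\f.(\g.(\h.((f h) (g h))))) (\f.(\g.(\h.((f h) g))))) (\b.(\c.b))) s) ((\a.a) (\f.(\g.(\h.((f h) (g h))))))) w)
  Redex: ((\f.(\g.(\h.((f h) (g h))))) (\f.(\g.(\h.((f h) g)))))
  Redex: ((\a.a) (\f.(\g.(\h.((f h) (g h))))))
Total redexes: 2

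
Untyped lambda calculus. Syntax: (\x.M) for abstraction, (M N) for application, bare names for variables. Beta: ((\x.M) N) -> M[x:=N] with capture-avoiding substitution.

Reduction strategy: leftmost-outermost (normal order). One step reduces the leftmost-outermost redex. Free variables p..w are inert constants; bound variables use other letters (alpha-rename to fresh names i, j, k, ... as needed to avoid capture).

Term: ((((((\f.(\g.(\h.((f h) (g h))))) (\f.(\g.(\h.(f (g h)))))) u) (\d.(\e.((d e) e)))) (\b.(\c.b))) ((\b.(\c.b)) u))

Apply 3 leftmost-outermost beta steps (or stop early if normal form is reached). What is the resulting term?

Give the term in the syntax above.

Step 0: ((((((\f.(\g.(\h.((f h) (g h))))) (\f.(\g.(\h.(f (g h)))))) u) (\d.(\e.((d e) e)))) (\b.(\c.b))) ((\b.(\c.b)) u))
Step 1: (((((\g.(\h.(((\f.(\g.(\h.(f (g h))))) h) (g h)))) u) (\d.(\e.((d e) e)))) (\b.(\c.b))) ((\b.(\c.b)) u))
Step 2: ((((\h.(((\f.(\g.(\h.(f (g h))))) h) (u h))) (\d.(\e.((d e) e)))) (\b.(\c.b))) ((\b.(\c.b)) u))
Step 3: (((((\f.(\g.(\h.(f (g h))))) (\d.(\e.((d e) e)))) (u (\d.(\e.((d e) e))))) (\b.(\c.b))) ((\b.(\c.b)) u))

Answer: (((((\f.(\g.(\h.(f (g h))))) (\d.(\e.((d e) e)))) (u (\d.(\e.((d e) e))))) (\b.(\c.b))) ((\b.(\c.b)) u))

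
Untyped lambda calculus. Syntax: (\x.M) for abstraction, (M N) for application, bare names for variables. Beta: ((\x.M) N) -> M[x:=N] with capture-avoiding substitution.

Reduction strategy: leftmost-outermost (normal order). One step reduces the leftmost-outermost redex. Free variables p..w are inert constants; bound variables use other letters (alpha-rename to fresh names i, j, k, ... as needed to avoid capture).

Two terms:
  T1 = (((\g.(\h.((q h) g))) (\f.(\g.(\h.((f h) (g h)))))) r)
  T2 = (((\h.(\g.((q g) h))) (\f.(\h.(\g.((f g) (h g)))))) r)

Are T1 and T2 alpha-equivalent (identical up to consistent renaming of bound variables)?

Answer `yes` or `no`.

Answer: yes

Derivation:
Term 1: (((\g.(\h.((q h) g))) (\f.(\g.(\h.((f h) (g h)))))) r)
Term 2: (((\h.(\g.((q g) h))) (\f.(\h.(\g.((f g) (h g)))))) r)
Alpha-equivalence: compare structure up to binder renaming.
Result: True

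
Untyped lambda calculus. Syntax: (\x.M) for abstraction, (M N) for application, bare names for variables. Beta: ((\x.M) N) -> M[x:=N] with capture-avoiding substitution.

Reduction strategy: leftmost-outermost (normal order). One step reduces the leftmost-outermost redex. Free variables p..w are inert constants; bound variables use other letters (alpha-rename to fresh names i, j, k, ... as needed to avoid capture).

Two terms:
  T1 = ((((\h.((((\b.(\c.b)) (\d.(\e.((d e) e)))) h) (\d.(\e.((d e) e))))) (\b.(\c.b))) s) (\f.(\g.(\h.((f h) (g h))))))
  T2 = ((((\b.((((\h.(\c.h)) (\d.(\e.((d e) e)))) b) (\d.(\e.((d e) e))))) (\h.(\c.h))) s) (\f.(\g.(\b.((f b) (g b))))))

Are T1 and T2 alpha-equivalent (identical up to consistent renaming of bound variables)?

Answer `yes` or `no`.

Term 1: ((((\h.((((\b.(\c.b)) (\d.(\e.((d e) e)))) h) (\d.(\e.((d e) e))))) (\b.(\c.b))) s) (\f.(\g.(\h.((f h) (g h))))))
Term 2: ((((\b.((((\h.(\c.h)) (\d.(\e.((d e) e)))) b) (\d.(\e.((d e) e))))) (\h.(\c.h))) s) (\f.(\g.(\b.((f b) (g b))))))
Alpha-equivalence: compare structure up to binder renaming.
Result: True

Answer: yes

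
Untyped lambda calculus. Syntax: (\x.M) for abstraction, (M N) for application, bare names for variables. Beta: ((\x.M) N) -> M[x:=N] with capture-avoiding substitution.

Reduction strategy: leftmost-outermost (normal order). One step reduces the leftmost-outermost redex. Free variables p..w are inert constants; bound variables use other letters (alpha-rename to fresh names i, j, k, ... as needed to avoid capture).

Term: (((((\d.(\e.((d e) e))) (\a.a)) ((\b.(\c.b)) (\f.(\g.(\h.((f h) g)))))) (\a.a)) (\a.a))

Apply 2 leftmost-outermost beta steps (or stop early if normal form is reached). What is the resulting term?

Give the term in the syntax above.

Answer: (((((\a.a) ((\b.(\c.b)) (\f.(\g.(\h.((f h) g)))))) ((\b.(\c.b)) (\f.(\g.(\h.((f h) g)))))) (\a.a)) (\a.a))

Derivation:
Step 0: (((((\d.(\e.((d e) e))) (\a.a)) ((\b.(\c.b)) (\f.(\g.(\h.((f h) g)))))) (\a.a)) (\a.a))
Step 1: ((((\e.(((\a.a) e) e)) ((\b.(\c.b)) (\f.(\g.(\h.((f h) g)))))) (\a.a)) (\a.a))
Step 2: (((((\a.a) ((\b.(\c.b)) (\f.(\g.(\h.((f h) g)))))) ((\b.(\c.b)) (\f.(\g.(\h.((f h) g)))))) (\a.a)) (\a.a))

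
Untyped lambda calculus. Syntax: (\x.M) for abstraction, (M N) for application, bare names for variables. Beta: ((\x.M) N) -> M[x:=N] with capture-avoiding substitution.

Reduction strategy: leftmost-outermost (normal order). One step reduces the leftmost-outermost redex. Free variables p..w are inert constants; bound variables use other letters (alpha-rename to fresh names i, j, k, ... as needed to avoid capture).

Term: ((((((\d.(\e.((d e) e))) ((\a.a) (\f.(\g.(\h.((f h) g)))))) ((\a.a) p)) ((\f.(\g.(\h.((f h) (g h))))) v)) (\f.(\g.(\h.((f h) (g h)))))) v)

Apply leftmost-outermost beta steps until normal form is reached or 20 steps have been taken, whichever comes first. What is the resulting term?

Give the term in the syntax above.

Answer: ((((p (\g.(\h.((v h) (g h))))) p) (\f.(\g.(\h.((f h) (g h)))))) v)

Derivation:
Step 0: ((((((\d.(\e.((d e) e))) ((\a.a) (\f.(\g.(\h.((f h) g)))))) ((\a.a) p)) ((\f.(\g.(\h.((f h) (g h))))) v)) (\f.(\g.(\h.((f h) (g h)))))) v)
Step 1: (((((\e.((((\a.a) (\f.(\g.(\h.((f h) g))))) e) e)) ((\a.a) p)) ((\f.(\g.(\h.((f h) (g h))))) v)) (\f.(\g.(\h.((f h) (g h)))))) v)
Step 2: (((((((\a.a) (\f.(\g.(\h.((f h) g))))) ((\a.a) p)) ((\a.a) p)) ((\f.(\g.(\h.((f h) (g h))))) v)) (\f.(\g.(\h.((f h) (g h)))))) v)
Step 3: ((((((\f.(\g.(\h.((f h) g)))) ((\a.a) p)) ((\a.a) p)) ((\f.(\g.(\h.((f h) (g h))))) v)) (\f.(\g.(\h.((f h) (g h)))))) v)
Step 4: (((((\g.(\h.((((\a.a) p) h) g))) ((\a.a) p)) ((\f.(\g.(\h.((f h) (g h))))) v)) (\f.(\g.(\h.((f h) (g h)))))) v)
Step 5: ((((\h.((((\a.a) p) h) ((\a.a) p))) ((\f.(\g.(\h.((f h) (g h))))) v)) (\f.(\g.(\h.((f h) (g h)))))) v)
Step 6: ((((((\a.a) p) ((\f.(\g.(\h.((f h) (g h))))) v)) ((\a.a) p)) (\f.(\g.(\h.((f h) (g h)))))) v)
Step 7: ((((p ((\f.(\g.(\h.((f h) (g h))))) v)) ((\a.a) p)) (\f.(\g.(\h.((f h) (g h)))))) v)
Step 8: ((((p (\g.(\h.((v h) (g h))))) ((\a.a) p)) (\f.(\g.(\h.((f h) (g h)))))) v)
Step 9: ((((p (\g.(\h.((v h) (g h))))) p) (\f.(\g.(\h.((f h) (g h)))))) v)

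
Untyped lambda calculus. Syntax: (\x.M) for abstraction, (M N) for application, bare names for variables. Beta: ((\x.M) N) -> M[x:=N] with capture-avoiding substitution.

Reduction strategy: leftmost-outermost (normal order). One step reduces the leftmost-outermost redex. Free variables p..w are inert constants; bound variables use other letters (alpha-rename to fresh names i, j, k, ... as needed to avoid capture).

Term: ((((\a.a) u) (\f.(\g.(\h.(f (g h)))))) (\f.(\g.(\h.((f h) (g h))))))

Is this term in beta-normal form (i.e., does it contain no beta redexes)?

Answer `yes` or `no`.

Term: ((((\a.a) u) (\f.(\g.(\h.(f (g h)))))) (\f.(\g.(\h.((f h) (g h))))))
Found 1 beta redex(es).

Answer: no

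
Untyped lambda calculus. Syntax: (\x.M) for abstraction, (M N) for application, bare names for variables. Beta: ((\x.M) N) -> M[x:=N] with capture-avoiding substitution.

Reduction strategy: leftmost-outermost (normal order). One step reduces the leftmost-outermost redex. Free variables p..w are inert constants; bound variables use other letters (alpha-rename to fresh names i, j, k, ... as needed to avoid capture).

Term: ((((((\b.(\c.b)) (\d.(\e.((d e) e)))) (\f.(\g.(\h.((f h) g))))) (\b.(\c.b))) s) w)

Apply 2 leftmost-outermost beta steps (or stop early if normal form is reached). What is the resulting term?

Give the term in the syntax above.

Step 0: ((((((\b.(\c.b)) (\d.(\e.((d e) e)))) (\f.(\g.(\h.((f h) g))))) (\b.(\c.b))) s) w)
Step 1: (((((\c.(\d.(\e.((d e) e)))) (\f.(\g.(\h.((f h) g))))) (\b.(\c.b))) s) w)
Step 2: ((((\d.(\e.((d e) e))) (\b.(\c.b))) s) w)

Answer: ((((\d.(\e.((d e) e))) (\b.(\c.b))) s) w)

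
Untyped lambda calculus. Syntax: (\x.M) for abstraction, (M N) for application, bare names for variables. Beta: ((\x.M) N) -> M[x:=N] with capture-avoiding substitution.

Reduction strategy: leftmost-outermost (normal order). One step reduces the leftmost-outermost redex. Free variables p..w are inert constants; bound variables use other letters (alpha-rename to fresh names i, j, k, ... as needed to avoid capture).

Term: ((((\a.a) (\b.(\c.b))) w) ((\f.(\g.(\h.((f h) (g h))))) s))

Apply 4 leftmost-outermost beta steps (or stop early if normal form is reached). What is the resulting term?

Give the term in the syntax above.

Answer: w

Derivation:
Step 0: ((((\a.a) (\b.(\c.b))) w) ((\f.(\g.(\h.((f h) (g h))))) s))
Step 1: (((\b.(\c.b)) w) ((\f.(\g.(\h.((f h) (g h))))) s))
Step 2: ((\c.w) ((\f.(\g.(\h.((f h) (g h))))) s))
Step 3: w
Step 4: (normal form reached)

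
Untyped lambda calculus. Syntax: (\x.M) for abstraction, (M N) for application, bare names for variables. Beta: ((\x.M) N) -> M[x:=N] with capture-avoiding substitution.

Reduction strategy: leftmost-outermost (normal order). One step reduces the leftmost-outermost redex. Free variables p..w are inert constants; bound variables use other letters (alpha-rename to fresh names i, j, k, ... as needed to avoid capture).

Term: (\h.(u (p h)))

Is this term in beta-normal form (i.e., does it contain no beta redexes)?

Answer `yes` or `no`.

Term: (\h.(u (p h)))
No beta redexes found.

Answer: yes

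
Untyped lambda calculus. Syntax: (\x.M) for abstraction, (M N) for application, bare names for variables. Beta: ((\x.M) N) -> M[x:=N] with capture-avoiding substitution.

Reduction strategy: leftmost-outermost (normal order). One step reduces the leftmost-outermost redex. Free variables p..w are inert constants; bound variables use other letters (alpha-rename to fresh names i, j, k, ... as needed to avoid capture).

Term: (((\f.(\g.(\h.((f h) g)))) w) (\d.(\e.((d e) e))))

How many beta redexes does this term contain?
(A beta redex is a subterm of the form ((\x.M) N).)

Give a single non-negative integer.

Answer: 1

Derivation:
Term: (((\f.(\g.(\h.((f h) g)))) w) (\d.(\e.((d e) e))))
  Redex: ((\f.(\g.(\h.((f h) g)))) w)
Total redexes: 1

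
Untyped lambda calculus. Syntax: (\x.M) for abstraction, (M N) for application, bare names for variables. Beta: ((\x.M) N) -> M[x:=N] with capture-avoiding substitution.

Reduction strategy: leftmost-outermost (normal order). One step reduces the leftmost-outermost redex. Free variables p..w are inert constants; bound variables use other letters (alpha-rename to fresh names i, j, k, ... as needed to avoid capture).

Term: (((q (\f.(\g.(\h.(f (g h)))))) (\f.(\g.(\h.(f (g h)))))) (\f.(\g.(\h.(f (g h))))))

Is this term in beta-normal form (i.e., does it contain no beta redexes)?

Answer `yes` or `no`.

Answer: yes

Derivation:
Term: (((q (\f.(\g.(\h.(f (g h)))))) (\f.(\g.(\h.(f (g h)))))) (\f.(\g.(\h.(f (g h))))))
No beta redexes found.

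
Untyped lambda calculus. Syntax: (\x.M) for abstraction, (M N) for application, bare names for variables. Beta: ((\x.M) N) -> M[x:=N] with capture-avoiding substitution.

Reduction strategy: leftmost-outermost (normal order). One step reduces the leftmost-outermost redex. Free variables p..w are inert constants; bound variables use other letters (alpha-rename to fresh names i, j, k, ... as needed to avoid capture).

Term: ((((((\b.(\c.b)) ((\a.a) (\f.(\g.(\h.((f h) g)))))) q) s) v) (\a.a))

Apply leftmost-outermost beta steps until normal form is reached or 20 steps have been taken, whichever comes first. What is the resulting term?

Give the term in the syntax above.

Answer: ((s (\a.a)) v)

Derivation:
Step 0: ((((((\b.(\c.b)) ((\a.a) (\f.(\g.(\h.((f h) g)))))) q) s) v) (\a.a))
Step 1: (((((\c.((\a.a) (\f.(\g.(\h.((f h) g)))))) q) s) v) (\a.a))
Step 2: (((((\a.a) (\f.(\g.(\h.((f h) g))))) s) v) (\a.a))
Step 3: ((((\f.(\g.(\h.((f h) g)))) s) v) (\a.a))
Step 4: (((\g.(\h.((s h) g))) v) (\a.a))
Step 5: ((\h.((s h) v)) (\a.a))
Step 6: ((s (\a.a)) v)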